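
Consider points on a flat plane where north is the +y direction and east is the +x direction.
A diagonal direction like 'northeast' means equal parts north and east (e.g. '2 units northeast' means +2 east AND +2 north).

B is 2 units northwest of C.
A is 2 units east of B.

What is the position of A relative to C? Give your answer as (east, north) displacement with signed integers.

Place C at the origin (east=0, north=0).
  B is 2 units northwest of C: delta (east=-2, north=+2); B at (east=-2, north=2).
  A is 2 units east of B: delta (east=+2, north=+0); A at (east=0, north=2).
Therefore A relative to C: (east=0, north=2).

Answer: A is at (east=0, north=2) relative to C.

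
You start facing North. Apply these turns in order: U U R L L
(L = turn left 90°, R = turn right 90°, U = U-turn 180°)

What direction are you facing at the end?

Answer: Final heading: West

Derivation:
Start: North
  U (U-turn (180°)) -> South
  U (U-turn (180°)) -> North
  R (right (90° clockwise)) -> East
  L (left (90° counter-clockwise)) -> North
  L (left (90° counter-clockwise)) -> West
Final: West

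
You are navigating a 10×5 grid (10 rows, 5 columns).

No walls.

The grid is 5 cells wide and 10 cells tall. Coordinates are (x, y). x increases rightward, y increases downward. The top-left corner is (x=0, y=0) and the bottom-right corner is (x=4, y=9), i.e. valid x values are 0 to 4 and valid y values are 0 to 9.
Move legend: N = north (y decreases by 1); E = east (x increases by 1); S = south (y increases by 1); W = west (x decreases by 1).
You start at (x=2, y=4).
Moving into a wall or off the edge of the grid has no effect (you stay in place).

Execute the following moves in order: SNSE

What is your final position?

Start: (x=2, y=4)
  S (south): (x=2, y=4) -> (x=2, y=5)
  N (north): (x=2, y=5) -> (x=2, y=4)
  S (south): (x=2, y=4) -> (x=2, y=5)
  E (east): (x=2, y=5) -> (x=3, y=5)
Final: (x=3, y=5)

Answer: Final position: (x=3, y=5)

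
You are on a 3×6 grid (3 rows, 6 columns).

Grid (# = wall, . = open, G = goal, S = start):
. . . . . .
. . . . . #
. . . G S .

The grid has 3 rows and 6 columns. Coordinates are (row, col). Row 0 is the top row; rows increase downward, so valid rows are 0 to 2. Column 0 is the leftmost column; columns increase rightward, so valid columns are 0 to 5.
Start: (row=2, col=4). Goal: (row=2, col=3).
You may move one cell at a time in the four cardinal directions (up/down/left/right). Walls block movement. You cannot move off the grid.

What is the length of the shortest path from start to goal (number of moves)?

Answer: Shortest path length: 1

Derivation:
BFS from (row=2, col=4) until reaching (row=2, col=3):
  Distance 0: (row=2, col=4)
  Distance 1: (row=1, col=4), (row=2, col=3), (row=2, col=5)  <- goal reached here
One shortest path (1 moves): (row=2, col=4) -> (row=2, col=3)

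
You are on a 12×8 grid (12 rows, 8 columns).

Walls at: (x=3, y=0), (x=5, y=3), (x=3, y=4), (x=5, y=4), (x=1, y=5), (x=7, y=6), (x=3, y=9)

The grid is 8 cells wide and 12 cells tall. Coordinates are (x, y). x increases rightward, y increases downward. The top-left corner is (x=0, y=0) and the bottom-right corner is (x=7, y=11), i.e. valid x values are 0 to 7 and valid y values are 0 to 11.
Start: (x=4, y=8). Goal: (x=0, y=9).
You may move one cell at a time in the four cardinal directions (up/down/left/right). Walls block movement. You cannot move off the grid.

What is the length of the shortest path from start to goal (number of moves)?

BFS from (x=4, y=8) until reaching (x=0, y=9):
  Distance 0: (x=4, y=8)
  Distance 1: (x=4, y=7), (x=3, y=8), (x=5, y=8), (x=4, y=9)
  Distance 2: (x=4, y=6), (x=3, y=7), (x=5, y=7), (x=2, y=8), (x=6, y=8), (x=5, y=9), (x=4, y=10)
  Distance 3: (x=4, y=5), (x=3, y=6), (x=5, y=6), (x=2, y=7), (x=6, y=7), (x=1, y=8), (x=7, y=8), (x=2, y=9), (x=6, y=9), (x=3, y=10), (x=5, y=10), (x=4, y=11)
  Distance 4: (x=4, y=4), (x=3, y=5), (x=5, y=5), (x=2, y=6), (x=6, y=6), (x=1, y=7), (x=7, y=7), (x=0, y=8), (x=1, y=9), (x=7, y=9), (x=2, y=10), (x=6, y=10), (x=3, y=11), (x=5, y=11)
  Distance 5: (x=4, y=3), (x=2, y=5), (x=6, y=5), (x=1, y=6), (x=0, y=7), (x=0, y=9), (x=1, y=10), (x=7, y=10), (x=2, y=11), (x=6, y=11)  <- goal reached here
One shortest path (5 moves): (x=4, y=8) -> (x=3, y=8) -> (x=2, y=8) -> (x=1, y=8) -> (x=0, y=8) -> (x=0, y=9)

Answer: Shortest path length: 5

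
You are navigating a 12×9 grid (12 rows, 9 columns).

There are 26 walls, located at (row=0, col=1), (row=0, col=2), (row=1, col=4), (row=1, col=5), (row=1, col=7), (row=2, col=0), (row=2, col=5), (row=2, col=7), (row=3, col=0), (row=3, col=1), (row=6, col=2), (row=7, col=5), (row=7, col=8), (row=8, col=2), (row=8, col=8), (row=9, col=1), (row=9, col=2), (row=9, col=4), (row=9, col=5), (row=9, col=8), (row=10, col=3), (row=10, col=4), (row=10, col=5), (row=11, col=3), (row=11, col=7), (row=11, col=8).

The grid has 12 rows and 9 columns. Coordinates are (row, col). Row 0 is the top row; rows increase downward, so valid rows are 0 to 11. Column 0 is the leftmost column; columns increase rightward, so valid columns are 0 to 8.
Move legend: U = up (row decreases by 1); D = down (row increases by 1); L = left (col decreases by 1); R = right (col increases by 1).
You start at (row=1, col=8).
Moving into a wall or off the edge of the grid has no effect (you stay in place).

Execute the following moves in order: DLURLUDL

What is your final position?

Start: (row=1, col=8)
  D (down): (row=1, col=8) -> (row=2, col=8)
  L (left): blocked, stay at (row=2, col=8)
  U (up): (row=2, col=8) -> (row=1, col=8)
  R (right): blocked, stay at (row=1, col=8)
  L (left): blocked, stay at (row=1, col=8)
  U (up): (row=1, col=8) -> (row=0, col=8)
  D (down): (row=0, col=8) -> (row=1, col=8)
  L (left): blocked, stay at (row=1, col=8)
Final: (row=1, col=8)

Answer: Final position: (row=1, col=8)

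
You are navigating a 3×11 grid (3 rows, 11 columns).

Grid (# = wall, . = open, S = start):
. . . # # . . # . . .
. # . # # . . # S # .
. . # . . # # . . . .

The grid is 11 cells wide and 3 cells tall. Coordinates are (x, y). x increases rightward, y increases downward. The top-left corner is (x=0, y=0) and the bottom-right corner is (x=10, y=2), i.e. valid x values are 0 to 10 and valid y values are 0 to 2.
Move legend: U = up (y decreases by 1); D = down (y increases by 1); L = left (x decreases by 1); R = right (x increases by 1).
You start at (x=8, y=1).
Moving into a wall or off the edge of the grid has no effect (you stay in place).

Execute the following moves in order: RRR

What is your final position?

Answer: Final position: (x=8, y=1)

Derivation:
Start: (x=8, y=1)
  [×3]R (right): blocked, stay at (x=8, y=1)
Final: (x=8, y=1)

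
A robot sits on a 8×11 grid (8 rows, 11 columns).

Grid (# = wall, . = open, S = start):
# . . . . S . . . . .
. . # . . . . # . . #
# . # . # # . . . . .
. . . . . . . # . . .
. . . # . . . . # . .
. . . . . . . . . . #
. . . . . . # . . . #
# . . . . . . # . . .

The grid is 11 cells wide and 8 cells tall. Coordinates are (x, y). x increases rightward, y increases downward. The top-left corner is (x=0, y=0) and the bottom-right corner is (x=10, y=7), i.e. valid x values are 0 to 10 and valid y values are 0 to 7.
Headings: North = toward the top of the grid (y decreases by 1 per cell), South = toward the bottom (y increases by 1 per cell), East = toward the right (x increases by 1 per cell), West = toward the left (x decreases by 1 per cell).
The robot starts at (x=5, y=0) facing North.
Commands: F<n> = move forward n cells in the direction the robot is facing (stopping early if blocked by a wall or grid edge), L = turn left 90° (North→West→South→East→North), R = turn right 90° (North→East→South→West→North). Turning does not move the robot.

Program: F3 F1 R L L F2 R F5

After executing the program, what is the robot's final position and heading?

Answer: Final position: (x=3, y=0), facing North

Derivation:
Start: (x=5, y=0), facing North
  F3: move forward 0/3 (blocked), now at (x=5, y=0)
  F1: move forward 0/1 (blocked), now at (x=5, y=0)
  R: turn right, now facing East
  L: turn left, now facing North
  L: turn left, now facing West
  F2: move forward 2, now at (x=3, y=0)
  R: turn right, now facing North
  F5: move forward 0/5 (blocked), now at (x=3, y=0)
Final: (x=3, y=0), facing North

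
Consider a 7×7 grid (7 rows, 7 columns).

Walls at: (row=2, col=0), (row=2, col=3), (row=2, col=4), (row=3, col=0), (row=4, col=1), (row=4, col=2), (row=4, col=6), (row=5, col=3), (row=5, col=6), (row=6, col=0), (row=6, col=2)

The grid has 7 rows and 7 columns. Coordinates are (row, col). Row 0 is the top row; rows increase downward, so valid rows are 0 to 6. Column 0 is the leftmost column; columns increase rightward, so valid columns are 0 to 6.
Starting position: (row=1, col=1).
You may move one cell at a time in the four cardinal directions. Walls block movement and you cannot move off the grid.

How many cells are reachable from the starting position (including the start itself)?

BFS flood-fill from (row=1, col=1):
  Distance 0: (row=1, col=1)
  Distance 1: (row=0, col=1), (row=1, col=0), (row=1, col=2), (row=2, col=1)
  Distance 2: (row=0, col=0), (row=0, col=2), (row=1, col=3), (row=2, col=2), (row=3, col=1)
  Distance 3: (row=0, col=3), (row=1, col=4), (row=3, col=2)
  Distance 4: (row=0, col=4), (row=1, col=5), (row=3, col=3)
  Distance 5: (row=0, col=5), (row=1, col=6), (row=2, col=5), (row=3, col=4), (row=4, col=3)
  Distance 6: (row=0, col=6), (row=2, col=6), (row=3, col=5), (row=4, col=4)
  Distance 7: (row=3, col=6), (row=4, col=5), (row=5, col=4)
  Distance 8: (row=5, col=5), (row=6, col=4)
  Distance 9: (row=6, col=3), (row=6, col=5)
  Distance 10: (row=6, col=6)
Total reachable: 33 (grid has 38 open cells total)

Answer: Reachable cells: 33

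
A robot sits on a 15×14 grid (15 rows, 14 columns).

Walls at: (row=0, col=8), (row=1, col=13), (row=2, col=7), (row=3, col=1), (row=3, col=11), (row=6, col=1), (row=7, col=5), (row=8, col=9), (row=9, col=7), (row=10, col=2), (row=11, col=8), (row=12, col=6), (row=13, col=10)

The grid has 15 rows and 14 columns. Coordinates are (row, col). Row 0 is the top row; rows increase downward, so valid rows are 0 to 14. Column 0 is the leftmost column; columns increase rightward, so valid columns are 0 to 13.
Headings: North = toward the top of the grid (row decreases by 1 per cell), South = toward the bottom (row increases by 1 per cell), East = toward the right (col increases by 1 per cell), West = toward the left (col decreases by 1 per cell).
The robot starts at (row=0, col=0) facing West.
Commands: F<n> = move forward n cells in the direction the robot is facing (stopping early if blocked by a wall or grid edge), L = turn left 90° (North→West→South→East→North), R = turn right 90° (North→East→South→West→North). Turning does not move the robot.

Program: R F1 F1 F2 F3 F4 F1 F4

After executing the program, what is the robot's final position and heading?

Start: (row=0, col=0), facing West
  R: turn right, now facing North
  F1: move forward 0/1 (blocked), now at (row=0, col=0)
  F1: move forward 0/1 (blocked), now at (row=0, col=0)
  F2: move forward 0/2 (blocked), now at (row=0, col=0)
  F3: move forward 0/3 (blocked), now at (row=0, col=0)
  F4: move forward 0/4 (blocked), now at (row=0, col=0)
  F1: move forward 0/1 (blocked), now at (row=0, col=0)
  F4: move forward 0/4 (blocked), now at (row=0, col=0)
Final: (row=0, col=0), facing North

Answer: Final position: (row=0, col=0), facing North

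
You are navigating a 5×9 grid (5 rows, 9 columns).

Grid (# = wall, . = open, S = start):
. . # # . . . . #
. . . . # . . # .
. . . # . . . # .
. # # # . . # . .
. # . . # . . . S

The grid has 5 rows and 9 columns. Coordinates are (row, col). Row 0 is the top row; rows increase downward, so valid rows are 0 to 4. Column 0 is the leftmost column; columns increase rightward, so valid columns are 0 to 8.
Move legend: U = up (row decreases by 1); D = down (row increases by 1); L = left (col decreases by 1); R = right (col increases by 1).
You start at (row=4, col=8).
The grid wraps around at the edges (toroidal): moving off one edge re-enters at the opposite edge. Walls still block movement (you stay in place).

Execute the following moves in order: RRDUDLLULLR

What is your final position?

Answer: Final position: (row=4, col=8)

Derivation:
Start: (row=4, col=8)
  R (right): (row=4, col=8) -> (row=4, col=0)
  R (right): blocked, stay at (row=4, col=0)
  D (down): (row=4, col=0) -> (row=0, col=0)
  U (up): (row=0, col=0) -> (row=4, col=0)
  D (down): (row=4, col=0) -> (row=0, col=0)
  L (left): blocked, stay at (row=0, col=0)
  L (left): blocked, stay at (row=0, col=0)
  U (up): (row=0, col=0) -> (row=4, col=0)
  L (left): (row=4, col=0) -> (row=4, col=8)
  L (left): (row=4, col=8) -> (row=4, col=7)
  R (right): (row=4, col=7) -> (row=4, col=8)
Final: (row=4, col=8)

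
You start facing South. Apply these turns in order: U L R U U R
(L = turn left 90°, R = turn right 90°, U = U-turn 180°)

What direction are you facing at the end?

Start: South
  U (U-turn (180°)) -> North
  L (left (90° counter-clockwise)) -> West
  R (right (90° clockwise)) -> North
  U (U-turn (180°)) -> South
  U (U-turn (180°)) -> North
  R (right (90° clockwise)) -> East
Final: East

Answer: Final heading: East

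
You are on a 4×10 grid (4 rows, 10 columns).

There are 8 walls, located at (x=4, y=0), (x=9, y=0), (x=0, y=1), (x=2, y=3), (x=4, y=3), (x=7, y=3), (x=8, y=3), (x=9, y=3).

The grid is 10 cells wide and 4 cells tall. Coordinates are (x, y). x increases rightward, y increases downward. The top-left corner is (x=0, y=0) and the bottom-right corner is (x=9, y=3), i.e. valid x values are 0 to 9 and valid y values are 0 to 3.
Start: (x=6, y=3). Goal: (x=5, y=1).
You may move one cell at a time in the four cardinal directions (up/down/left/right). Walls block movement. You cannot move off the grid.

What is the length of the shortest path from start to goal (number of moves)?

BFS from (x=6, y=3) until reaching (x=5, y=1):
  Distance 0: (x=6, y=3)
  Distance 1: (x=6, y=2), (x=5, y=3)
  Distance 2: (x=6, y=1), (x=5, y=2), (x=7, y=2)
  Distance 3: (x=6, y=0), (x=5, y=1), (x=7, y=1), (x=4, y=2), (x=8, y=2)  <- goal reached here
One shortest path (3 moves): (x=6, y=3) -> (x=5, y=3) -> (x=5, y=2) -> (x=5, y=1)

Answer: Shortest path length: 3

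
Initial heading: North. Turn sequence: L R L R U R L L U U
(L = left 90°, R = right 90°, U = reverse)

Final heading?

Start: North
  L (left (90° counter-clockwise)) -> West
  R (right (90° clockwise)) -> North
  L (left (90° counter-clockwise)) -> West
  R (right (90° clockwise)) -> North
  U (U-turn (180°)) -> South
  R (right (90° clockwise)) -> West
  L (left (90° counter-clockwise)) -> South
  L (left (90° counter-clockwise)) -> East
  U (U-turn (180°)) -> West
  U (U-turn (180°)) -> East
Final: East

Answer: Final heading: East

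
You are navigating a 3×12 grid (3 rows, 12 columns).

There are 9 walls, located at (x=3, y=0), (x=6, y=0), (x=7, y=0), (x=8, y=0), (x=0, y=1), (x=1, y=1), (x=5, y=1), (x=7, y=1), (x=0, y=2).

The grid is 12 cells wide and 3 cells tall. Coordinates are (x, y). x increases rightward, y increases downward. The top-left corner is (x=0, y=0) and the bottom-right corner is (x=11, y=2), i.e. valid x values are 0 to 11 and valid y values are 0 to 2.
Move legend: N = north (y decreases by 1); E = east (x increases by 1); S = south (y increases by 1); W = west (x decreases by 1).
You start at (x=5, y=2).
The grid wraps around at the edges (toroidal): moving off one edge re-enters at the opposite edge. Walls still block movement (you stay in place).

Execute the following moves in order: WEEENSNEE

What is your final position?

Answer: Final position: (x=9, y=2)

Derivation:
Start: (x=5, y=2)
  W (west): (x=5, y=2) -> (x=4, y=2)
  E (east): (x=4, y=2) -> (x=5, y=2)
  E (east): (x=5, y=2) -> (x=6, y=2)
  E (east): (x=6, y=2) -> (x=7, y=2)
  N (north): blocked, stay at (x=7, y=2)
  S (south): blocked, stay at (x=7, y=2)
  N (north): blocked, stay at (x=7, y=2)
  E (east): (x=7, y=2) -> (x=8, y=2)
  E (east): (x=8, y=2) -> (x=9, y=2)
Final: (x=9, y=2)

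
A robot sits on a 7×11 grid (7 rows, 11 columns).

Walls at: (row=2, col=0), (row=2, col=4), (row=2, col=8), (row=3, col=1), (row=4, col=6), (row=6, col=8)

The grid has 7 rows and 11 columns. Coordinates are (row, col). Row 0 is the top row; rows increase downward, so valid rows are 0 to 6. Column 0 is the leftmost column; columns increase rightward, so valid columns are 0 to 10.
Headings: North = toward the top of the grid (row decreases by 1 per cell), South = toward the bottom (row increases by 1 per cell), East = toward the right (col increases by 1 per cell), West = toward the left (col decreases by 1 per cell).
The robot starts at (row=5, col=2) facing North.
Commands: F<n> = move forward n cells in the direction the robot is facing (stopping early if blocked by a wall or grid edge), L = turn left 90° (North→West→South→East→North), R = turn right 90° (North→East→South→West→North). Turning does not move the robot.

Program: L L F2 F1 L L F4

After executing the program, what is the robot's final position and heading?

Start: (row=5, col=2), facing North
  L: turn left, now facing West
  L: turn left, now facing South
  F2: move forward 1/2 (blocked), now at (row=6, col=2)
  F1: move forward 0/1 (blocked), now at (row=6, col=2)
  L: turn left, now facing East
  L: turn left, now facing North
  F4: move forward 4, now at (row=2, col=2)
Final: (row=2, col=2), facing North

Answer: Final position: (row=2, col=2), facing North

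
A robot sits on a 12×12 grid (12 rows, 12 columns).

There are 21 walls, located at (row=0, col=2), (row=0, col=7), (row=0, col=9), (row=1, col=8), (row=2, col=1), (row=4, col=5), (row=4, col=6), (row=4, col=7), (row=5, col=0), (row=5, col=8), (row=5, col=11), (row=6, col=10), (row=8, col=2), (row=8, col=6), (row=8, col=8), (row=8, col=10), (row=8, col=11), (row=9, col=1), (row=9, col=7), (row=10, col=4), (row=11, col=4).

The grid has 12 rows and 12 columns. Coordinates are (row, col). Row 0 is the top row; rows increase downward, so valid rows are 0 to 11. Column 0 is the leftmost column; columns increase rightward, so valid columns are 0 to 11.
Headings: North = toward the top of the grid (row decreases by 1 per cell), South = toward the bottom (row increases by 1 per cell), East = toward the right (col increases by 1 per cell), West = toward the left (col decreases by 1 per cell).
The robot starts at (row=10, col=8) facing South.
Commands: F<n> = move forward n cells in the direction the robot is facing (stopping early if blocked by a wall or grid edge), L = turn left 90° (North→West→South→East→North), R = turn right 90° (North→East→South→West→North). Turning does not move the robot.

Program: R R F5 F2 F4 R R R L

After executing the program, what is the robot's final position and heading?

Answer: Final position: (row=9, col=8), facing South

Derivation:
Start: (row=10, col=8), facing South
  R: turn right, now facing West
  R: turn right, now facing North
  F5: move forward 1/5 (blocked), now at (row=9, col=8)
  F2: move forward 0/2 (blocked), now at (row=9, col=8)
  F4: move forward 0/4 (blocked), now at (row=9, col=8)
  R: turn right, now facing East
  R: turn right, now facing South
  R: turn right, now facing West
  L: turn left, now facing South
Final: (row=9, col=8), facing South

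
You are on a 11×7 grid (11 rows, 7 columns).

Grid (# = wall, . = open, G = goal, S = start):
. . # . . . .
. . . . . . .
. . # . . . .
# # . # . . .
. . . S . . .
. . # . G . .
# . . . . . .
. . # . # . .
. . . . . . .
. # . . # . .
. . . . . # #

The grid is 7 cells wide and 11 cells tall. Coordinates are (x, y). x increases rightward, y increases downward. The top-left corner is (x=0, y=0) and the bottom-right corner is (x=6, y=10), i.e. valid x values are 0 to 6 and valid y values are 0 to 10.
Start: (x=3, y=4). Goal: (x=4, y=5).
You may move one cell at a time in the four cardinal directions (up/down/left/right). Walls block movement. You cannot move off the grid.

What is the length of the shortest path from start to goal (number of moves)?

Answer: Shortest path length: 2

Derivation:
BFS from (x=3, y=4) until reaching (x=4, y=5):
  Distance 0: (x=3, y=4)
  Distance 1: (x=2, y=4), (x=4, y=4), (x=3, y=5)
  Distance 2: (x=2, y=3), (x=4, y=3), (x=1, y=4), (x=5, y=4), (x=4, y=5), (x=3, y=6)  <- goal reached here
One shortest path (2 moves): (x=3, y=4) -> (x=4, y=4) -> (x=4, y=5)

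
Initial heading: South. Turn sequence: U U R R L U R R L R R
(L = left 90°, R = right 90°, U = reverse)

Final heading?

Start: South
  U (U-turn (180°)) -> North
  U (U-turn (180°)) -> South
  R (right (90° clockwise)) -> West
  R (right (90° clockwise)) -> North
  L (left (90° counter-clockwise)) -> West
  U (U-turn (180°)) -> East
  R (right (90° clockwise)) -> South
  R (right (90° clockwise)) -> West
  L (left (90° counter-clockwise)) -> South
  R (right (90° clockwise)) -> West
  R (right (90° clockwise)) -> North
Final: North

Answer: Final heading: North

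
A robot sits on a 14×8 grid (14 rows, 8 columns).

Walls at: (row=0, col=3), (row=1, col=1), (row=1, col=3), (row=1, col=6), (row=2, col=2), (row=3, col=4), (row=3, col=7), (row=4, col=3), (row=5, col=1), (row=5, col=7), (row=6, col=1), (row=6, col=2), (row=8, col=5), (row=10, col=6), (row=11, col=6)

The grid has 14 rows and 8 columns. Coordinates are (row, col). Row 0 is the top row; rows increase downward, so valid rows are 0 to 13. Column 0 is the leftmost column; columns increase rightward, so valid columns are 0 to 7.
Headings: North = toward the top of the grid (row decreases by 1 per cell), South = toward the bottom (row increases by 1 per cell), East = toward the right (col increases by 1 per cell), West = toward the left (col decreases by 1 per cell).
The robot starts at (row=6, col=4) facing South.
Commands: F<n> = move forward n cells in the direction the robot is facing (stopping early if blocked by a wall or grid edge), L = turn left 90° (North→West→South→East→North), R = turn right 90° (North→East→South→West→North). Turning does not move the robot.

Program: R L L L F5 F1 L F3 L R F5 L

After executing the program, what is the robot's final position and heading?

Start: (row=6, col=4), facing South
  R: turn right, now facing West
  L: turn left, now facing South
  L: turn left, now facing East
  L: turn left, now facing North
  F5: move forward 2/5 (blocked), now at (row=4, col=4)
  F1: move forward 0/1 (blocked), now at (row=4, col=4)
  L: turn left, now facing West
  F3: move forward 0/3 (blocked), now at (row=4, col=4)
  L: turn left, now facing South
  R: turn right, now facing West
  F5: move forward 0/5 (blocked), now at (row=4, col=4)
  L: turn left, now facing South
Final: (row=4, col=4), facing South

Answer: Final position: (row=4, col=4), facing South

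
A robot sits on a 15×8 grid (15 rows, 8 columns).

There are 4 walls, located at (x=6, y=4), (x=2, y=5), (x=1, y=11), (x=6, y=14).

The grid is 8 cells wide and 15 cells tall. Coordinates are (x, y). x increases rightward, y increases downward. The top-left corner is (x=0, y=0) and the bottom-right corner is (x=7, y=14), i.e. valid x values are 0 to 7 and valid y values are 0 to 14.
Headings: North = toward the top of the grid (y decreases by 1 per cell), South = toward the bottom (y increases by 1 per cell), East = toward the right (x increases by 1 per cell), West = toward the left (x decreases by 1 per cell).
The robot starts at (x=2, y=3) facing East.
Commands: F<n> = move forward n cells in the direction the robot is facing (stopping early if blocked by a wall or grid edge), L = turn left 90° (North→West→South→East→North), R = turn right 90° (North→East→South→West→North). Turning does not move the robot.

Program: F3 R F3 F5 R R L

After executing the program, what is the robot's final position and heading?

Start: (x=2, y=3), facing East
  F3: move forward 3, now at (x=5, y=3)
  R: turn right, now facing South
  F3: move forward 3, now at (x=5, y=6)
  F5: move forward 5, now at (x=5, y=11)
  R: turn right, now facing West
  R: turn right, now facing North
  L: turn left, now facing West
Final: (x=5, y=11), facing West

Answer: Final position: (x=5, y=11), facing West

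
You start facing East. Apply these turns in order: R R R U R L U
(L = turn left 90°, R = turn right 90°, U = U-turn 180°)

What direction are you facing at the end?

Start: East
  R (right (90° clockwise)) -> South
  R (right (90° clockwise)) -> West
  R (right (90° clockwise)) -> North
  U (U-turn (180°)) -> South
  R (right (90° clockwise)) -> West
  L (left (90° counter-clockwise)) -> South
  U (U-turn (180°)) -> North
Final: North

Answer: Final heading: North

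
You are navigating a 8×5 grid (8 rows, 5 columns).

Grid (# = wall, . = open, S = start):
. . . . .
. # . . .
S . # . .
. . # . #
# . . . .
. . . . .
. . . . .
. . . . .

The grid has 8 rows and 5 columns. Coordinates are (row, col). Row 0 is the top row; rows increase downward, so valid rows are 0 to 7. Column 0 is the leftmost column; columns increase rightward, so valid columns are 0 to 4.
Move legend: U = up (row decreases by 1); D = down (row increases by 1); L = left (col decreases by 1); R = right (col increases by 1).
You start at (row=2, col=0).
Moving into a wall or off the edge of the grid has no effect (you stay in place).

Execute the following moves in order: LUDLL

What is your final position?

Answer: Final position: (row=2, col=0)

Derivation:
Start: (row=2, col=0)
  L (left): blocked, stay at (row=2, col=0)
  U (up): (row=2, col=0) -> (row=1, col=0)
  D (down): (row=1, col=0) -> (row=2, col=0)
  L (left): blocked, stay at (row=2, col=0)
  L (left): blocked, stay at (row=2, col=0)
Final: (row=2, col=0)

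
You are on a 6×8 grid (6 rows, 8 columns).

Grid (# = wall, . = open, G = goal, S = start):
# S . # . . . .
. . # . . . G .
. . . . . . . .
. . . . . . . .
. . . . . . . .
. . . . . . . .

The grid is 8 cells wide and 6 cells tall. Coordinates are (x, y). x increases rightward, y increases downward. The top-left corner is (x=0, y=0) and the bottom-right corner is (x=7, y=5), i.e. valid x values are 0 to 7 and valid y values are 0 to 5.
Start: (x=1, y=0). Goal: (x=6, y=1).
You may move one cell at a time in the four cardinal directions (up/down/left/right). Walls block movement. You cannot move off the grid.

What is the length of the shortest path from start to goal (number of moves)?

BFS from (x=1, y=0) until reaching (x=6, y=1):
  Distance 0: (x=1, y=0)
  Distance 1: (x=2, y=0), (x=1, y=1)
  Distance 2: (x=0, y=1), (x=1, y=2)
  Distance 3: (x=0, y=2), (x=2, y=2), (x=1, y=3)
  Distance 4: (x=3, y=2), (x=0, y=3), (x=2, y=3), (x=1, y=4)
  Distance 5: (x=3, y=1), (x=4, y=2), (x=3, y=3), (x=0, y=4), (x=2, y=4), (x=1, y=5)
  Distance 6: (x=4, y=1), (x=5, y=2), (x=4, y=3), (x=3, y=4), (x=0, y=5), (x=2, y=5)
  Distance 7: (x=4, y=0), (x=5, y=1), (x=6, y=2), (x=5, y=3), (x=4, y=4), (x=3, y=5)
  Distance 8: (x=5, y=0), (x=6, y=1), (x=7, y=2), (x=6, y=3), (x=5, y=4), (x=4, y=5)  <- goal reached here
One shortest path (8 moves): (x=1, y=0) -> (x=1, y=1) -> (x=1, y=2) -> (x=2, y=2) -> (x=3, y=2) -> (x=4, y=2) -> (x=5, y=2) -> (x=6, y=2) -> (x=6, y=1)

Answer: Shortest path length: 8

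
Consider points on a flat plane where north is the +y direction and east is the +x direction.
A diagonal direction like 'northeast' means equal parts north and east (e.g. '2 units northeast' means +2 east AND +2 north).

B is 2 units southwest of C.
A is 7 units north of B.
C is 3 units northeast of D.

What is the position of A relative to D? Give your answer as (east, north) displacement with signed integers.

Place D at the origin (east=0, north=0).
  C is 3 units northeast of D: delta (east=+3, north=+3); C at (east=3, north=3).
  B is 2 units southwest of C: delta (east=-2, north=-2); B at (east=1, north=1).
  A is 7 units north of B: delta (east=+0, north=+7); A at (east=1, north=8).
Therefore A relative to D: (east=1, north=8).

Answer: A is at (east=1, north=8) relative to D.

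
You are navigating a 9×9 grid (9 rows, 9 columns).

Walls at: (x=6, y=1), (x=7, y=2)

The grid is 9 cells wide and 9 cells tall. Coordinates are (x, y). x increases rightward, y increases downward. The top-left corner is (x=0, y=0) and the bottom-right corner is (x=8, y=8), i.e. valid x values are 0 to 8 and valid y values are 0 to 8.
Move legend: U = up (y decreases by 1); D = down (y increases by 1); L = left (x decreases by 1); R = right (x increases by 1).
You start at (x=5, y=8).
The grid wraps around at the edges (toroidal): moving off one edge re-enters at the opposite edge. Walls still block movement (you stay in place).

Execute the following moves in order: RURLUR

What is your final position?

Answer: Final position: (x=7, y=6)

Derivation:
Start: (x=5, y=8)
  R (right): (x=5, y=8) -> (x=6, y=8)
  U (up): (x=6, y=8) -> (x=6, y=7)
  R (right): (x=6, y=7) -> (x=7, y=7)
  L (left): (x=7, y=7) -> (x=6, y=7)
  U (up): (x=6, y=7) -> (x=6, y=6)
  R (right): (x=6, y=6) -> (x=7, y=6)
Final: (x=7, y=6)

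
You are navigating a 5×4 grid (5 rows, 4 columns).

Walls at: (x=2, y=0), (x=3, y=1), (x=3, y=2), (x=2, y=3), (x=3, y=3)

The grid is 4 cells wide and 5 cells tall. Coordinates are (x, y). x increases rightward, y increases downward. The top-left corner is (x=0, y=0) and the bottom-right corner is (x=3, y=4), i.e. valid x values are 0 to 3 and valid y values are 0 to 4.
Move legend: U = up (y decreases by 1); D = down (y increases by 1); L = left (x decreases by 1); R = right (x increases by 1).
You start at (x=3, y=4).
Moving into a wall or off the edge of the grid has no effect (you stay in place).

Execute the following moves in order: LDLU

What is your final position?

Start: (x=3, y=4)
  L (left): (x=3, y=4) -> (x=2, y=4)
  D (down): blocked, stay at (x=2, y=4)
  L (left): (x=2, y=4) -> (x=1, y=4)
  U (up): (x=1, y=4) -> (x=1, y=3)
Final: (x=1, y=3)

Answer: Final position: (x=1, y=3)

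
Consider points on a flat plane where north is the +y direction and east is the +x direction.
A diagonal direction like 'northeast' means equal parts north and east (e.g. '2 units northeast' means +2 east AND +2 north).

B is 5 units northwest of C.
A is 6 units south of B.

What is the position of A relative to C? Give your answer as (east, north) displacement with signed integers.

Place C at the origin (east=0, north=0).
  B is 5 units northwest of C: delta (east=-5, north=+5); B at (east=-5, north=5).
  A is 6 units south of B: delta (east=+0, north=-6); A at (east=-5, north=-1).
Therefore A relative to C: (east=-5, north=-1).

Answer: A is at (east=-5, north=-1) relative to C.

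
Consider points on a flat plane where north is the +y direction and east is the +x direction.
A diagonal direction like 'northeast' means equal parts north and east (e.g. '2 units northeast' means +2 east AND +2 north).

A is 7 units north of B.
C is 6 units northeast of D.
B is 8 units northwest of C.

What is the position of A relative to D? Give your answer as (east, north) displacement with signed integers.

Answer: A is at (east=-2, north=21) relative to D.

Derivation:
Place D at the origin (east=0, north=0).
  C is 6 units northeast of D: delta (east=+6, north=+6); C at (east=6, north=6).
  B is 8 units northwest of C: delta (east=-8, north=+8); B at (east=-2, north=14).
  A is 7 units north of B: delta (east=+0, north=+7); A at (east=-2, north=21).
Therefore A relative to D: (east=-2, north=21).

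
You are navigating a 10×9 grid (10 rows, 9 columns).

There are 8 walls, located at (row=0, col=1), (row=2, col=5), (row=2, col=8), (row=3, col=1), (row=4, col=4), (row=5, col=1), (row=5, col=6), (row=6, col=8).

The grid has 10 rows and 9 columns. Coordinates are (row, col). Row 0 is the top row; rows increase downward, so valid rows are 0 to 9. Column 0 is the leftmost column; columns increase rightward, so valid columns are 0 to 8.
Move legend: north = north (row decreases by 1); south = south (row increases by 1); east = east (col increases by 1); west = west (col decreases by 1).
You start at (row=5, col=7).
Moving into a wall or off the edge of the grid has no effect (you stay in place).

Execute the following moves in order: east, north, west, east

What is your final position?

Start: (row=5, col=7)
  east (east): (row=5, col=7) -> (row=5, col=8)
  north (north): (row=5, col=8) -> (row=4, col=8)
  west (west): (row=4, col=8) -> (row=4, col=7)
  east (east): (row=4, col=7) -> (row=4, col=8)
Final: (row=4, col=8)

Answer: Final position: (row=4, col=8)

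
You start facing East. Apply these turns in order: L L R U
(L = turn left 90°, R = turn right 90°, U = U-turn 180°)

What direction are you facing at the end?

Start: East
  L (left (90° counter-clockwise)) -> North
  L (left (90° counter-clockwise)) -> West
  R (right (90° clockwise)) -> North
  U (U-turn (180°)) -> South
Final: South

Answer: Final heading: South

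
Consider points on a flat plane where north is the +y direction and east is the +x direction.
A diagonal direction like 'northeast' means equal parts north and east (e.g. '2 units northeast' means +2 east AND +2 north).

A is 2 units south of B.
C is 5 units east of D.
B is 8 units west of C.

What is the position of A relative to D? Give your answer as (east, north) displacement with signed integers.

Place D at the origin (east=0, north=0).
  C is 5 units east of D: delta (east=+5, north=+0); C at (east=5, north=0).
  B is 8 units west of C: delta (east=-8, north=+0); B at (east=-3, north=0).
  A is 2 units south of B: delta (east=+0, north=-2); A at (east=-3, north=-2).
Therefore A relative to D: (east=-3, north=-2).

Answer: A is at (east=-3, north=-2) relative to D.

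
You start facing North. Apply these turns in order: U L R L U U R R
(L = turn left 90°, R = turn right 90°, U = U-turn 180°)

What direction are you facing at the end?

Answer: Final heading: West

Derivation:
Start: North
  U (U-turn (180°)) -> South
  L (left (90° counter-clockwise)) -> East
  R (right (90° clockwise)) -> South
  L (left (90° counter-clockwise)) -> East
  U (U-turn (180°)) -> West
  U (U-turn (180°)) -> East
  R (right (90° clockwise)) -> South
  R (right (90° clockwise)) -> West
Final: West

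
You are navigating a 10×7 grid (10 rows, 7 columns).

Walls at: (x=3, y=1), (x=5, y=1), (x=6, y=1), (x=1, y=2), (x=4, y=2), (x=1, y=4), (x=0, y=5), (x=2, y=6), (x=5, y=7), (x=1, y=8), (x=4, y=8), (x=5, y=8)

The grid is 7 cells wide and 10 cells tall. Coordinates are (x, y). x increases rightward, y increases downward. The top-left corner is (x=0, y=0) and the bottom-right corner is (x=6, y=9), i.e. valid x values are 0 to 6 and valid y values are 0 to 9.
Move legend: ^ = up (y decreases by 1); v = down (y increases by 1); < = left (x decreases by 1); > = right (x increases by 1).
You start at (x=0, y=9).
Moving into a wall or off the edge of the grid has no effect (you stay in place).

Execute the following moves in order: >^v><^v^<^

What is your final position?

Answer: Final position: (x=0, y=8)

Derivation:
Start: (x=0, y=9)
  > (right): (x=0, y=9) -> (x=1, y=9)
  ^ (up): blocked, stay at (x=1, y=9)
  v (down): blocked, stay at (x=1, y=9)
  > (right): (x=1, y=9) -> (x=2, y=9)
  < (left): (x=2, y=9) -> (x=1, y=9)
  ^ (up): blocked, stay at (x=1, y=9)
  v (down): blocked, stay at (x=1, y=9)
  ^ (up): blocked, stay at (x=1, y=9)
  < (left): (x=1, y=9) -> (x=0, y=9)
  ^ (up): (x=0, y=9) -> (x=0, y=8)
Final: (x=0, y=8)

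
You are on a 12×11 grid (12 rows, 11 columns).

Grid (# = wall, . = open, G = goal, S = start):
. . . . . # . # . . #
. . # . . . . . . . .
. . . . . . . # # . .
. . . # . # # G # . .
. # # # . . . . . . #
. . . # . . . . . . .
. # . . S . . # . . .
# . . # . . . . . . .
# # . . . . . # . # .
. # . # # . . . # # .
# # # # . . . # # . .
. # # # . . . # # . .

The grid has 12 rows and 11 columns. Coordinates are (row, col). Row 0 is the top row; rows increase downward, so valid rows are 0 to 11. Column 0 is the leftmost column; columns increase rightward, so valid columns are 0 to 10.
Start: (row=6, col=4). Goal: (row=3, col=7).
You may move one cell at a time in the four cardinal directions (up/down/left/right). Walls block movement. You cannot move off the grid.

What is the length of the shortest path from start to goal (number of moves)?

Answer: Shortest path length: 6

Derivation:
BFS from (row=6, col=4) until reaching (row=3, col=7):
  Distance 0: (row=6, col=4)
  Distance 1: (row=5, col=4), (row=6, col=3), (row=6, col=5), (row=7, col=4)
  Distance 2: (row=4, col=4), (row=5, col=5), (row=6, col=2), (row=6, col=6), (row=7, col=5), (row=8, col=4)
  Distance 3: (row=3, col=4), (row=4, col=5), (row=5, col=2), (row=5, col=6), (row=7, col=2), (row=7, col=6), (row=8, col=3), (row=8, col=5)
  Distance 4: (row=2, col=4), (row=4, col=6), (row=5, col=1), (row=5, col=7), (row=7, col=1), (row=7, col=7), (row=8, col=2), (row=8, col=6), (row=9, col=5)
  Distance 5: (row=1, col=4), (row=2, col=3), (row=2, col=5), (row=4, col=7), (row=5, col=0), (row=5, col=8), (row=7, col=8), (row=9, col=2), (row=9, col=6), (row=10, col=5)
  Distance 6: (row=0, col=4), (row=1, col=3), (row=1, col=5), (row=2, col=2), (row=2, col=6), (row=3, col=7), (row=4, col=0), (row=4, col=8), (row=5, col=9), (row=6, col=0), (row=6, col=8), (row=7, col=9), (row=8, col=8), (row=9, col=7), (row=10, col=4), (row=10, col=6), (row=11, col=5)  <- goal reached here
One shortest path (6 moves): (row=6, col=4) -> (row=6, col=5) -> (row=6, col=6) -> (row=5, col=6) -> (row=5, col=7) -> (row=4, col=7) -> (row=3, col=7)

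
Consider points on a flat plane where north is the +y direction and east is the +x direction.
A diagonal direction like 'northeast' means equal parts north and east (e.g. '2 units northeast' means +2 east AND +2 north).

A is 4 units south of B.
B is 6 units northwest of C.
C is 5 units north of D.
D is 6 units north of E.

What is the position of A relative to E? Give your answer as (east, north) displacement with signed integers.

Answer: A is at (east=-6, north=13) relative to E.

Derivation:
Place E at the origin (east=0, north=0).
  D is 6 units north of E: delta (east=+0, north=+6); D at (east=0, north=6).
  C is 5 units north of D: delta (east=+0, north=+5); C at (east=0, north=11).
  B is 6 units northwest of C: delta (east=-6, north=+6); B at (east=-6, north=17).
  A is 4 units south of B: delta (east=+0, north=-4); A at (east=-6, north=13).
Therefore A relative to E: (east=-6, north=13).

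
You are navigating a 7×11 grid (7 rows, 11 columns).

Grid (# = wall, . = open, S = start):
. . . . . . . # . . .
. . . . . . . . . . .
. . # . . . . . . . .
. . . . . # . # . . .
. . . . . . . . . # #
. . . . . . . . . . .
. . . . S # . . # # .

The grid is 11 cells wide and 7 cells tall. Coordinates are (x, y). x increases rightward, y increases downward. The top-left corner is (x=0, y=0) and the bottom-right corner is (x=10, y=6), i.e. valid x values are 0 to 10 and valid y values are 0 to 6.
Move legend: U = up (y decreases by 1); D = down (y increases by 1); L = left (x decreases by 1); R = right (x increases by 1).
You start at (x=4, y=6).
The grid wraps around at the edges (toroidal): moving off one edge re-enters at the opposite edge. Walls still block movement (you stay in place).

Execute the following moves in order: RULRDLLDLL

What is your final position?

Start: (x=4, y=6)
  R (right): blocked, stay at (x=4, y=6)
  U (up): (x=4, y=6) -> (x=4, y=5)
  L (left): (x=4, y=5) -> (x=3, y=5)
  R (right): (x=3, y=5) -> (x=4, y=5)
  D (down): (x=4, y=5) -> (x=4, y=6)
  L (left): (x=4, y=6) -> (x=3, y=6)
  L (left): (x=3, y=6) -> (x=2, y=6)
  D (down): (x=2, y=6) -> (x=2, y=0)
  L (left): (x=2, y=0) -> (x=1, y=0)
  L (left): (x=1, y=0) -> (x=0, y=0)
Final: (x=0, y=0)

Answer: Final position: (x=0, y=0)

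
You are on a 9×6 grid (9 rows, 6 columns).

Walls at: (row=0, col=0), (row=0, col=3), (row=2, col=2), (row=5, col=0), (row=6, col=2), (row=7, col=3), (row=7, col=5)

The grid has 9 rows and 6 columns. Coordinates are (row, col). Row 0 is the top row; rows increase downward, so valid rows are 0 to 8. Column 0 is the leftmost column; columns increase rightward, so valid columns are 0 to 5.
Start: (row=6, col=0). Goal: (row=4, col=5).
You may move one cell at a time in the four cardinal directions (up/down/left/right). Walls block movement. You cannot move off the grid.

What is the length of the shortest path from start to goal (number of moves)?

Answer: Shortest path length: 7

Derivation:
BFS from (row=6, col=0) until reaching (row=4, col=5):
  Distance 0: (row=6, col=0)
  Distance 1: (row=6, col=1), (row=7, col=0)
  Distance 2: (row=5, col=1), (row=7, col=1), (row=8, col=0)
  Distance 3: (row=4, col=1), (row=5, col=2), (row=7, col=2), (row=8, col=1)
  Distance 4: (row=3, col=1), (row=4, col=0), (row=4, col=2), (row=5, col=3), (row=8, col=2)
  Distance 5: (row=2, col=1), (row=3, col=0), (row=3, col=2), (row=4, col=3), (row=5, col=4), (row=6, col=3), (row=8, col=3)
  Distance 6: (row=1, col=1), (row=2, col=0), (row=3, col=3), (row=4, col=4), (row=5, col=5), (row=6, col=4), (row=8, col=4)
  Distance 7: (row=0, col=1), (row=1, col=0), (row=1, col=2), (row=2, col=3), (row=3, col=4), (row=4, col=5), (row=6, col=5), (row=7, col=4), (row=8, col=5)  <- goal reached here
One shortest path (7 moves): (row=6, col=0) -> (row=6, col=1) -> (row=5, col=1) -> (row=5, col=2) -> (row=5, col=3) -> (row=5, col=4) -> (row=5, col=5) -> (row=4, col=5)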